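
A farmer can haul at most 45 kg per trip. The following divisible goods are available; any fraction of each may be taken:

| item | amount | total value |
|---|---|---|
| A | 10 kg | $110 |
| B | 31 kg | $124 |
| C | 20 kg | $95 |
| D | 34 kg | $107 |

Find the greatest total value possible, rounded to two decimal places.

265.00

Take in order of value per unit:
- A (110/10 per unit): all 10 → value 110, running total 110.00
- C (95/20 per unit): all 20 → value 95, running total 205.00
- B (124/31 per unit): 15 of 31 → value 15×124/31 = 60.0000, running total 265.00
Total 265.00.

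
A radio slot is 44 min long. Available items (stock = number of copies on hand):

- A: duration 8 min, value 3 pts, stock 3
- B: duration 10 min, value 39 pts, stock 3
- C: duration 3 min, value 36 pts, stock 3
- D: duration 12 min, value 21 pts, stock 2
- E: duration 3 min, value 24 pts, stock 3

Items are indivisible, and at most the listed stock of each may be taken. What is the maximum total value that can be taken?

258 pts

Best selections within duration 44 and stock limits:
- 2×B + 3×C + 3×E: duration 38, value 258
- 3×B + 3×C + 1×E: duration 42, value 249
- 1×B + 3×C + 1×D + 3×E: duration 40, value 240
- 3×B + 2×C + 2×E: duration 42, value 237
Best: 258 pts.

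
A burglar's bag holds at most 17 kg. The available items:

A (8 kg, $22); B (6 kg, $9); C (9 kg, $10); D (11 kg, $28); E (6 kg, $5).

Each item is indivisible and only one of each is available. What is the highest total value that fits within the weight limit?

$37

Check high-value combinations within 17 kg:
- B+D: weight 6+11=17, value 9+28=37
- D+E: weight 11+6=17, value 28+5=33
- A+C: weight 8+9=17, value 22+10=32
- A+B: weight 8+6=14, value 22+9=31
Best: $37.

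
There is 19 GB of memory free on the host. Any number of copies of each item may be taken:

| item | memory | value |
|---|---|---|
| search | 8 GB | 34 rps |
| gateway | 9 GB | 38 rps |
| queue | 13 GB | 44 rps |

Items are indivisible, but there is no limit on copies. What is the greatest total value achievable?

76 rps

Best value-per-unit is search at 34/8; filling with it alone gives 2×34 = 68.
Optimal mix: 2×gateway → memory 18, value 76.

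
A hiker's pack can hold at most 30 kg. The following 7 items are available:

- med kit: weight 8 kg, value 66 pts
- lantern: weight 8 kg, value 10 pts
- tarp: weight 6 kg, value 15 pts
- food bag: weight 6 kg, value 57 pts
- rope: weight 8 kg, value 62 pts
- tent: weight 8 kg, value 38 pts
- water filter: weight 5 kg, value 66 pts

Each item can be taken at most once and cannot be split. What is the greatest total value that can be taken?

This is a 0/1 knapsack; check combinations near the capacity.
- med kit+food bag+rope+water filter: weight 8+6+8+5=27, value 66+57+62+66=251
- med kit+rope+tent+water filter: weight 8+8+8+5=29, value 66+62+38+66=232
- med kit+food bag+tent+water filter: weight 8+6+8+5=27, value 66+57+38+66=227
- food bag+rope+tent+water filter: weight 6+8+8+5=27, value 57+62+38+66=223
- med kit+food bag+rope+tent: weight 8+6+8+8=30, value 66+57+62+38=223
Best: 251 pts.

251 pts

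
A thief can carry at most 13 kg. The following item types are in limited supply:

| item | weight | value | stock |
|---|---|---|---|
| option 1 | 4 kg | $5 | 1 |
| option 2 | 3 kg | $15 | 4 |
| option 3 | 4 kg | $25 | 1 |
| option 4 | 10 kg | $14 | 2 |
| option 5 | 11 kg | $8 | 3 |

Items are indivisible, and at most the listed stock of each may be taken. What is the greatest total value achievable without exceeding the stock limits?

Top feasible selections:
- 3×option 2 + 1×option 3: weight 13, value 70
- 4×option 2: weight 12, value 60
- 2×option 2 + 1×option 3: weight 10, value 55
- 1×option 1 + 3×option 2: weight 13, value 50
Best: $70.

$70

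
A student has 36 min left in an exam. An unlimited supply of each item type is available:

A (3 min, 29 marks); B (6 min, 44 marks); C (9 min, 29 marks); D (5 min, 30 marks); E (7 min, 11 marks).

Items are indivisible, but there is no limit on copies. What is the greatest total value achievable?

348 marks

Best value-per-unit is A at 29/3, and filling with it alone uses time 12×3=36. No mix of the others beats 12×29 = 348.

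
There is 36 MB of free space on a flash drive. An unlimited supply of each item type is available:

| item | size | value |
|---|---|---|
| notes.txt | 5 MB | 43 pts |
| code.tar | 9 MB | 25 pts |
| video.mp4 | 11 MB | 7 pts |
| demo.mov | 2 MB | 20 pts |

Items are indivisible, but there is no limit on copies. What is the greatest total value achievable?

Best value-per-unit is demo.mov at 20/2, and filling with it alone uses size 18×2=36. No mix of the others beats 18×20 = 360.

360 pts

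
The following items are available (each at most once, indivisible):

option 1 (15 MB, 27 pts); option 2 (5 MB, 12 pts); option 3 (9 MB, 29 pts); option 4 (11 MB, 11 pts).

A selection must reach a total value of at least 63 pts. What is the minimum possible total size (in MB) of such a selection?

Subsets with value ≥ 63, sorted by total size:
- option 1+option 2+option 3: size 29, value 68
- option 1+option 3+option 4: size 35, value 67
- option 1+option 2+option 3+option 4: size 40, value 79
Minimum size: 29 MB.

29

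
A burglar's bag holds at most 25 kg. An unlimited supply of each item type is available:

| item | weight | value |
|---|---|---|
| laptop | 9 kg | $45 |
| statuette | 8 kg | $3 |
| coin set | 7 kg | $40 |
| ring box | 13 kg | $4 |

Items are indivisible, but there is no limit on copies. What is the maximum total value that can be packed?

Best value-per-unit is coin set at 40/7; filling with it alone gives 3×40 = 120.
Optimal mix: 2×laptop + 1×coin set → weight 25, value 130.

$130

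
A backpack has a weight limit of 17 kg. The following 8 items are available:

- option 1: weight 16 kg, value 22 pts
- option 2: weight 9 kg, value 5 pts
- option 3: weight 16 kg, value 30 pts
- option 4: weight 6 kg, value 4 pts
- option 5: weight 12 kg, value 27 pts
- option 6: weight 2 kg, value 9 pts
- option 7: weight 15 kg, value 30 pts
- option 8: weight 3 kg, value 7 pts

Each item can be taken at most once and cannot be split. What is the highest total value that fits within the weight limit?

This is a 0/1 knapsack; check combinations near the capacity.
- option 5+option 6+option 8: weight 12+2+3=17, value 27+9+7=43
- option 6+option 7: weight 2+15=17, value 9+30=39
- option 5+option 6: weight 12+2=14, value 27+9=36
- option 5+option 8: weight 12+3=15, value 27+7=34
- option 7: weight 15, value 30
Best: 43 pts.

43 pts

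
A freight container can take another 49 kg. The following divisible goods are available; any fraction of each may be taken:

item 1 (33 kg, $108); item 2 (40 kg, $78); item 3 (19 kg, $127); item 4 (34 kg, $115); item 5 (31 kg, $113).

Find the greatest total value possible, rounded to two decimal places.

Take in order of value per unit:
- item 3 (127/19 per unit): all 19 → value 127, running total 127.00
- item 5 (113/31 per unit): 30 of 31 → value 30×113/31 = 109.3548, running total 236.35
Total 236.35.

236.35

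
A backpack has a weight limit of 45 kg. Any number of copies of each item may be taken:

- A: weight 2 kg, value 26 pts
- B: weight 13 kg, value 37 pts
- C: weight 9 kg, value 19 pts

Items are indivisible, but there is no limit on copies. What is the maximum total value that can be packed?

Best value-per-unit is A at 26/2, and filling with it alone uses weight 22×2=44. No mix of the others beats 22×26 = 572.

572 pts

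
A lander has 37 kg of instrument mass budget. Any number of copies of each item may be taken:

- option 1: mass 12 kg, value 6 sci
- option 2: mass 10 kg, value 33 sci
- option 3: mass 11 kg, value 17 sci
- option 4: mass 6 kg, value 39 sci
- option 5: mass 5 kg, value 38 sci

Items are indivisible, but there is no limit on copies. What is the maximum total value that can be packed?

268 sci

Best value-per-unit is option 5 at 38/5; filling with it alone gives 7×38 = 266.
Optimal mix: 2×option 4 + 5×option 5 → mass 37, value 268.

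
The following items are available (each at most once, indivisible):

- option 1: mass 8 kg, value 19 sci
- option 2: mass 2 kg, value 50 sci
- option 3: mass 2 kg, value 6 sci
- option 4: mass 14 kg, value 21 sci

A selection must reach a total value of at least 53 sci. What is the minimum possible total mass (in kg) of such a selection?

Subsets with value ≥ 53, sorted by total mass:
- option 2+option 3: mass 4, value 56
- option 1+option 2: mass 10, value 69
- option 1+option 2+option 3: mass 12, value 75
Minimum mass: 4 kg.

4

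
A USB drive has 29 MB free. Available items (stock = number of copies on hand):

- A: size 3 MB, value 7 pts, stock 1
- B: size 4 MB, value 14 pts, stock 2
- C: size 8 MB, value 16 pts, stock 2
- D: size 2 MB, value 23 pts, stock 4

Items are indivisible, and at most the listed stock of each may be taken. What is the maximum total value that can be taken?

143 pts

Top feasible selections:
- 1×A + 2×B + 1×C + 4×D: size 27, value 143
- 1×B + 2×C + 4×D: size 28, value 138
Best: 143 pts.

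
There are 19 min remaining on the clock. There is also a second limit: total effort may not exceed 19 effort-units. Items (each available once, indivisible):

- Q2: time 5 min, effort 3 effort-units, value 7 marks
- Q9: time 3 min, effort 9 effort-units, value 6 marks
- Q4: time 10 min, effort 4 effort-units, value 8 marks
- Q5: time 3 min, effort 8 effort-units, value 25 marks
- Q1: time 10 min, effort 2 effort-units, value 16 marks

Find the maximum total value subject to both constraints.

Feasible sets respecting both limits:
- Q2+Q5+Q1: time 18, effort 13, value 48
- Q9+Q5+Q1: time 16, effort 19, value 47
- Q5+Q1: time 13, effort 10, value 41
Best: 48 marks.

48 marks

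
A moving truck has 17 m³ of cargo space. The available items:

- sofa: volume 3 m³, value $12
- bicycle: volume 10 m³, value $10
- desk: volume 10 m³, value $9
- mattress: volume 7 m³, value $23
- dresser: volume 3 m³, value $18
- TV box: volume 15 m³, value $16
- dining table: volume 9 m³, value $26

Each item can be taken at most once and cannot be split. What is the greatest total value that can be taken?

$56

Check high-value combinations within 17 m³:
- sofa+dresser+dining table: volume 3+3+9=15, value 12+18+26=56
- sofa+mattress+dresser: volume 3+7+3=13, value 12+23+18=53
- mattress+dining table: volume 7+9=16, value 23+26=49
Best: $56.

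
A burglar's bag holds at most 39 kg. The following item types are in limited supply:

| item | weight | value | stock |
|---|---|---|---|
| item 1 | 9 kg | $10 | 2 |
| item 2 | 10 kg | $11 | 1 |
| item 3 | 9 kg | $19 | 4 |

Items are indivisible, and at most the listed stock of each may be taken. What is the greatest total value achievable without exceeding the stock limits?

Top feasible selections:
- 4×item 3: weight 36, value 76
- 1×item 2 + 3×item 3: weight 37, value 68
Best: $76.

$76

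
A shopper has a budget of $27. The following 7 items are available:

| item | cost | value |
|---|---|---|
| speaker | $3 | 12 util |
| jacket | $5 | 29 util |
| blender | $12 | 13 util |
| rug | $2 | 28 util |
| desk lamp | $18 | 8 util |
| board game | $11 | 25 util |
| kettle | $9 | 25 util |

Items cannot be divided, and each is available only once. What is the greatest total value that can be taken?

107 util

Check high-value combinations within $27:
- jacket+rug+board game+kettle: cost 5+2+11+9=27, value 29+28+25+25=107
- speaker+jacket+rug+kettle: cost 3+5+2+9=19, value 12+29+28+25=94
- speaker+jacket+rug+board game: cost 3+5+2+11=21, value 12+29+28+25=94
Best: 107 util.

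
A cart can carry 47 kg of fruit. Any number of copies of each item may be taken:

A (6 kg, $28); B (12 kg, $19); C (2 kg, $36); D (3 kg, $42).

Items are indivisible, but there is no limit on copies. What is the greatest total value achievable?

Best value-per-unit is C at 36/2; filling with it alone gives 23×36 = 828.
Optimal mix: 22×C + 1×D → weight 47, value 834.

$834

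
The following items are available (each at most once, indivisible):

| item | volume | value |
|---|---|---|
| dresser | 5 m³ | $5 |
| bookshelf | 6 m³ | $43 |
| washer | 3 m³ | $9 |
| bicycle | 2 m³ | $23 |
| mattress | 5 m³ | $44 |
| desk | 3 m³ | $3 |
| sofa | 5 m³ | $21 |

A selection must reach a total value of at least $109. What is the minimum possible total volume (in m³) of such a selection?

13

Subsets with value ≥ 109, sorted by total volume:
- bookshelf+bicycle+mattress: volume 13, value 110
- bookshelf+washer+bicycle+mattress: volume 16, value 119
- bookshelf+bicycle+mattress+desk: volume 16, value 113
Minimum volume: 13 m³.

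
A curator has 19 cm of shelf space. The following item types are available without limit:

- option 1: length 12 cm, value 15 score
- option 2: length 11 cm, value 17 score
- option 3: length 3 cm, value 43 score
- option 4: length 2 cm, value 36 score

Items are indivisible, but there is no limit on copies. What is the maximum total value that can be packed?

331 score

Best value-per-unit is option 4 at 36/2; filling with it alone gives 9×36 = 324.
Optimal mix: 1×option 3 + 8×option 4 → length 19, value 331.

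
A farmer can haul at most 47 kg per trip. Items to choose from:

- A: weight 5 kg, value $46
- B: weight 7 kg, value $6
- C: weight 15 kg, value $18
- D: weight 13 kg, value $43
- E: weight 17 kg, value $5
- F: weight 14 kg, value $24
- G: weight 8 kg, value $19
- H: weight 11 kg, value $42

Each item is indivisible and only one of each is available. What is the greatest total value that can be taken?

$156

Check high-value combinations within 47 kg:
- A+B+D+G+H: weight 5+7+13+8+11=44, value 46+6+43+19+42=156
- A+D+F+H: weight 5+13+14+11=43, value 46+43+24+42=155
- A+D+G+H: weight 5+13+8+11=37, value 46+43+19+42=150
Best: $156.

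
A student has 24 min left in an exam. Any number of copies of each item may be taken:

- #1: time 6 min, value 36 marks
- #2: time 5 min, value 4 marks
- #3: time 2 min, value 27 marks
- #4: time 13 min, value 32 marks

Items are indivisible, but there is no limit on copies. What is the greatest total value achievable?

Best value-per-unit is #3 at 27/2, and filling with it alone uses time 12×2=24. No mix of the others beats 12×27 = 324.

324 marks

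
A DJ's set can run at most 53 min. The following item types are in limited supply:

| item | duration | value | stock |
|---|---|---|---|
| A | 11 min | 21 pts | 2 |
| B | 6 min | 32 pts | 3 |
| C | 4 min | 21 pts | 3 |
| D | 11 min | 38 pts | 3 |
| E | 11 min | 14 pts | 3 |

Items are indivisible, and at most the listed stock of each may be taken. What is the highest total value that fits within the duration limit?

Best selections within duration 53 and stock limits:
- 3×B + 3×C + 2×D: duration 52, value 235
- 2×B + 2×C + 3×D: duration 53, value 220
- 1×A + 3×B + 3×C + 1×D: duration 52, value 218
Best: 235 pts.

235 pts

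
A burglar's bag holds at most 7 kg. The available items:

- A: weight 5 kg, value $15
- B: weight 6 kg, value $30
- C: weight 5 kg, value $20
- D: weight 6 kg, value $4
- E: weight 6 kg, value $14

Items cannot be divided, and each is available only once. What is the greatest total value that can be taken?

Check high-value combinations within 7 kg:
- B: weight 6, value 30
- C: weight 5, value 20
- A: weight 5, value 15
- E: weight 6, value 14
- D: weight 6, value 4
Best: $30.

$30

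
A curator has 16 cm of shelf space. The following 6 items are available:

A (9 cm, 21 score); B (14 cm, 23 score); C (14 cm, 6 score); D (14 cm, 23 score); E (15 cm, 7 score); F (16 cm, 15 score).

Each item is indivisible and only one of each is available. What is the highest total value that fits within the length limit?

23 score

Check high-value combinations within 16 cm:
- B: length 14, value 23
- D: length 14, value 23
- A: length 9, value 21
- F: length 16, value 15
Best: 23 score.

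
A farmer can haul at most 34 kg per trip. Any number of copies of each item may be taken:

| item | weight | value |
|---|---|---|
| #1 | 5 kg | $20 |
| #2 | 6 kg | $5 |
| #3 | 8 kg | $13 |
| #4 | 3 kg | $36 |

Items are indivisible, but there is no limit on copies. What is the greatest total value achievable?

$396

Best value-per-unit is #4 at 36/3, and filling with it alone uses weight 11×3=33. No mix of the others beats 11×36 = 396.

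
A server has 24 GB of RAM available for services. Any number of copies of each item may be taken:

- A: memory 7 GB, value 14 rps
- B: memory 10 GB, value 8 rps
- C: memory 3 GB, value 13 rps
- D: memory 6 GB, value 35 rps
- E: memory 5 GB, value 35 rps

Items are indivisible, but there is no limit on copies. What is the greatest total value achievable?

Best value-per-unit is E at 35/5; filling with it alone gives 4×35 = 140.
Optimal mix: 1×C + 1×D + 3×E → memory 24, value 153.

153 rps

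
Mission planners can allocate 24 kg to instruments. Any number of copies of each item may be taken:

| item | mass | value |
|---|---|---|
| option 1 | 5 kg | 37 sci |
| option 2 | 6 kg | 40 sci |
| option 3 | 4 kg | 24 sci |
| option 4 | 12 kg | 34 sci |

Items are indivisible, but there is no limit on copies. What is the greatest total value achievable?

172 sci

Best value-per-unit is option 1 at 37/5; filling with it alone gives 4×37 = 148.
Optimal mix: 4×option 1 + 1×option 3 → mass 24, value 172.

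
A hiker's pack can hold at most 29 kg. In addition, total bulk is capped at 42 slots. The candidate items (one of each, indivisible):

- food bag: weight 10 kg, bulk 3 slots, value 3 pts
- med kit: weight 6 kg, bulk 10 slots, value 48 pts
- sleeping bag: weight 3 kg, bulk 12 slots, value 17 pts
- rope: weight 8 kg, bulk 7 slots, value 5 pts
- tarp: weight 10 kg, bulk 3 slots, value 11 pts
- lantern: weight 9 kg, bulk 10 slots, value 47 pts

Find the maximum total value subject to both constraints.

Feasible sets respecting both limits:
- med kit+sleeping bag+tarp+lantern: weight 28, bulk 35, value 123
- med kit+sleeping bag+rope+lantern: weight 26, bulk 39, value 117
- food bag+med kit+sleeping bag+lantern: weight 28, bulk 35, value 115
- med kit+sleeping bag+lantern: weight 18, bulk 32, value 112
Best: 123 pts.

123 pts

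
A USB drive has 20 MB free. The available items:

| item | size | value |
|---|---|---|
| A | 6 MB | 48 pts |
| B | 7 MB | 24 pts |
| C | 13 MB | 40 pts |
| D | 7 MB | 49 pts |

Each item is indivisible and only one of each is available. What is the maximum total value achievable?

121 pts

Check high-value combinations within 20 MB:
- A+B+D: size 6+7+7=20, value 48+24+49=121
- A+D: size 6+7=13, value 48+49=97
- C+D: size 13+7=20, value 40+49=89
Best: 121 pts.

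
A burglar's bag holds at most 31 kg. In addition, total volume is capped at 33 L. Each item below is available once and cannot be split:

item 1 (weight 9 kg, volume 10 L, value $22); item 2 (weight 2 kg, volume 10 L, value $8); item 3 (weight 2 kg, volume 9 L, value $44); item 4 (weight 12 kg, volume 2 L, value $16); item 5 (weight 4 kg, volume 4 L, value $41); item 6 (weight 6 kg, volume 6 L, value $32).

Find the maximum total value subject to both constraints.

$141

Feasible sets respecting both limits:
- item 2+item 3+item 4+item 5+item 6: weight 26, volume 31, value 141
- item 1+item 3+item 5+item 6: weight 21, volume 29, value 139
- item 3+item 4+item 5+item 6: weight 24, volume 21, value 133
Best: $141.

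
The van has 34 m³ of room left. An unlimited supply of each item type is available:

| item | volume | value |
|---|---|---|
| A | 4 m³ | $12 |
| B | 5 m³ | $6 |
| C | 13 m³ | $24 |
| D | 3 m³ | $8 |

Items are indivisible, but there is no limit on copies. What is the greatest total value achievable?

$100

Best value-per-unit is A at 12/4; filling with it alone gives 8×12 = 96.
Optimal mix: 7×A + 2×D → volume 34, value 100.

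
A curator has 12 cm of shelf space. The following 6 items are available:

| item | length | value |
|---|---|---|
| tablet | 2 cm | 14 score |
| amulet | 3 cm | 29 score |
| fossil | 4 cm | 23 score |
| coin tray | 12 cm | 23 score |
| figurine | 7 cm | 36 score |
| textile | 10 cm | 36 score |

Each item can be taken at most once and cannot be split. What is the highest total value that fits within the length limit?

79 score

Check high-value combinations within 12 cm:
- tablet+amulet+figurine: length 2+3+7=12, value 14+29+36=79
- tablet+amulet+fossil: length 2+3+4=9, value 14+29+23=66
- amulet+figurine: length 3+7=10, value 29+36=65
- fossil+figurine: length 4+7=11, value 23+36=59
Best: 79 score.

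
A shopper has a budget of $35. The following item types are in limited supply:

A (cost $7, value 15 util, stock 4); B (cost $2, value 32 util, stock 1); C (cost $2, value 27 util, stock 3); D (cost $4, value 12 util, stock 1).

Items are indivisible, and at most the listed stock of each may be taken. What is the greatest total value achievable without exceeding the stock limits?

170 util

Top feasible selections:
- 3×A + 1×B + 3×C + 1×D: cost 33, value 170
- 3×A + 1×B + 3×C: cost 29, value 158
- 2×A + 1×B + 3×C + 1×D: cost 26, value 155
Best: 170 util.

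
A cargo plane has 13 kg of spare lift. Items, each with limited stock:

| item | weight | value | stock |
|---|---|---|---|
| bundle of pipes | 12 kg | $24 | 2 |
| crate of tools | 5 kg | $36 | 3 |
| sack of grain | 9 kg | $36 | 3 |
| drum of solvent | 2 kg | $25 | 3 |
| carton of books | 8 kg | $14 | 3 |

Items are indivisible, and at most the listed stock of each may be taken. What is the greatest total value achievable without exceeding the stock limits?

$111

Top feasible selections:
- 1×crate of tools + 3×drum of solvent: weight 11, value 111
- 2×crate of tools + 1×drum of solvent: weight 12, value 97
- 1×crate of tools + 2×drum of solvent: weight 9, value 86
Best: $111.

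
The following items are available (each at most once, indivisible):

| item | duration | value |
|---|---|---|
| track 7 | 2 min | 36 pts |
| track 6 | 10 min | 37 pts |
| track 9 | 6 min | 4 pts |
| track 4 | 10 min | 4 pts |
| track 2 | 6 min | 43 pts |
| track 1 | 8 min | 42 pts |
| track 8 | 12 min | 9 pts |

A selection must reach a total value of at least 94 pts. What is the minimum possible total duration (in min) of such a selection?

16

Subsets with value ≥ 94, sorted by total duration:
- track 7+track 2+track 1: duration 16, value 121
- track 7+track 6+track 2: duration 18, value 116
- track 7+track 6+track 1: duration 20, value 115
Minimum duration: 16 min.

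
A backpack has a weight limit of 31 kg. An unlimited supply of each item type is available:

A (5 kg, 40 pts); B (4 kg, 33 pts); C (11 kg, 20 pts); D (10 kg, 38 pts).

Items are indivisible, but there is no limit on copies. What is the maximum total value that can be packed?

252 pts

Best value-per-unit is B at 33/4; filling with it alone gives 7×33 = 231.
Optimal mix: 3×A + 4×B → weight 31, value 252.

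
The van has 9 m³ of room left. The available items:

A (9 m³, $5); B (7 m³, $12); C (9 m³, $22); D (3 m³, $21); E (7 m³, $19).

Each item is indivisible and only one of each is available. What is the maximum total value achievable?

Check high-value combinations within 9 m³:
- C: volume 9, value 22
- D: volume 3, value 21
- E: volume 7, value 19
- B: volume 7, value 12
Best: $22.

$22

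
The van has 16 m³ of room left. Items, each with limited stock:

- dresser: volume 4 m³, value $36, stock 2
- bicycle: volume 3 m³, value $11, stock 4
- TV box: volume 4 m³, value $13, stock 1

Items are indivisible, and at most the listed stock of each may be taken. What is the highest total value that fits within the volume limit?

Top feasible selections:
- 2×dresser + 1×bicycle + 1×TV box: volume 15, value 96
- 2×dresser + 2×bicycle: volume 14, value 94
- 2×dresser + 1×TV box: volume 12, value 85
Best: $96.

$96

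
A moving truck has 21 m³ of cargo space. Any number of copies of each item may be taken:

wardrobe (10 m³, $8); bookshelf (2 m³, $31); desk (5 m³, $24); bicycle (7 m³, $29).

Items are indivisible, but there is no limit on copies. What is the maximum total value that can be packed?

$310

Best value-per-unit is bookshelf at 31/2, and filling with it alone uses volume 10×2=20. No mix of the others beats 10×31 = 310.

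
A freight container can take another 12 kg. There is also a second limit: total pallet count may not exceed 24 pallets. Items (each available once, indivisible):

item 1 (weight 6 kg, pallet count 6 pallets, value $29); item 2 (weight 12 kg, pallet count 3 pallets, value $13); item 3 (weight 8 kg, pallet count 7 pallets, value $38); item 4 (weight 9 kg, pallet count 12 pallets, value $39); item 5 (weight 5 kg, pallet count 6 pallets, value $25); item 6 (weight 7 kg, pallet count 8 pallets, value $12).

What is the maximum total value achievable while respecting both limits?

$54

Feasible sets respecting both limits:
- item 1+item 5: weight 11, pallet count 12, value 54
- item 4: weight 9, pallet count 12, value 39
- item 3: weight 8, pallet count 7, value 38
Best: $54.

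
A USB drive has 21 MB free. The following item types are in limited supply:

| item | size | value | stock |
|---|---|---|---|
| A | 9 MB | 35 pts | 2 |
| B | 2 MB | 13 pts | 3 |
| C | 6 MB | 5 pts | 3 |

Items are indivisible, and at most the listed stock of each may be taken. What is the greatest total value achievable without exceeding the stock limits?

83 pts

Best selections within size 21 and stock limits:
- 2×A + 1×B: size 20, value 83
- 1×A + 3×B + 1×C: size 21, value 79
- 1×A + 3×B: size 15, value 74
- 2×A: size 18, value 70
Best: 83 pts.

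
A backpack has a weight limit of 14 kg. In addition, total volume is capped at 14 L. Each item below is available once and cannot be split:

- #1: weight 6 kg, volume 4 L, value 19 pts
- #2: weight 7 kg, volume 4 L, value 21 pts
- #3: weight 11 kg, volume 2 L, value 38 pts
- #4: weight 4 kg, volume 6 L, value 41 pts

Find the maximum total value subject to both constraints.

62 pts

Feasible sets respecting both limits:
- #2+#4: weight 11, volume 10, value 62
- #1+#4: weight 10, volume 10, value 60
- #4: weight 4, volume 6, value 41
Best: 62 pts.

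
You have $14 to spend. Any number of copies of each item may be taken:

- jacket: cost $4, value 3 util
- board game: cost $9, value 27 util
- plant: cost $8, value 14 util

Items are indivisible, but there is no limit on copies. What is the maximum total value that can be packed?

30 util

Best value-per-unit is board game at 27/9; filling with it alone gives 1×27 = 27.
Optimal mix: 1×jacket + 1×board game → cost 13, value 30.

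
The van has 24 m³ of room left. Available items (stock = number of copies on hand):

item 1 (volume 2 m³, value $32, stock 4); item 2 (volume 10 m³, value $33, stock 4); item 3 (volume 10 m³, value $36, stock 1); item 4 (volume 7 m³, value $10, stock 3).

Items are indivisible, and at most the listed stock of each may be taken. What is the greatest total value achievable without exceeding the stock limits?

$164

Best selections within volume 24 and stock limits:
- 4×item 1 + 1×item 3: volume 18, value 164
- 4×item 1 + 1×item 2: volume 18, value 161
- 4×item 1 + 2×item 4: volume 22, value 148
- 3×item 1 + 1×item 3 + 1×item 4: volume 23, value 142
Best: $164.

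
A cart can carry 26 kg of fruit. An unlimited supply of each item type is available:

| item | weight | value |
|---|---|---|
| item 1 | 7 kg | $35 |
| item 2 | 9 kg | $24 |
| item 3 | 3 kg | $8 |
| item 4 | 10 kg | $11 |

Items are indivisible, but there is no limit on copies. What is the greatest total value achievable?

Best value-per-unit is item 1 at 35/7; filling with it alone gives 3×35 = 105.
Optimal mix: 3×item 1 + 1×item 3 → weight 24, value 113.

$113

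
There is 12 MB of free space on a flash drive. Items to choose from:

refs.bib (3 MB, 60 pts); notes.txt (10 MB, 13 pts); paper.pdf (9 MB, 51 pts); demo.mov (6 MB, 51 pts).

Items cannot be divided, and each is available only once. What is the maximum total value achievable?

Check high-value combinations within 12 MB:
- refs.bib+demo.mov: size 3+6=9, value 60+51=111
- refs.bib+paper.pdf: size 3+9=12, value 60+51=111
- refs.bib: size 3, value 60
- demo.mov: size 6, value 51
Best: 111 pts.

111 pts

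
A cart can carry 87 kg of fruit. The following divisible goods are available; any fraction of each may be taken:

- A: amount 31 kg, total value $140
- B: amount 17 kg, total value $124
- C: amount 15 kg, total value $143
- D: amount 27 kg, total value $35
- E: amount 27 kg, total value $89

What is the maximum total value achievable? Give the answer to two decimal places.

486.11

Take in order of value per unit:
- C (143/15 per unit): all 15 → value 143, running total 143.00
- B (124/17 per unit): all 17 → value 124, running total 267.00
- A (140/31 per unit): all 31 → value 140, running total 407.00
- E (89/27 per unit): 24 of 27 → value 24×89/27 = 79.1111, running total 486.11
Total 486.11.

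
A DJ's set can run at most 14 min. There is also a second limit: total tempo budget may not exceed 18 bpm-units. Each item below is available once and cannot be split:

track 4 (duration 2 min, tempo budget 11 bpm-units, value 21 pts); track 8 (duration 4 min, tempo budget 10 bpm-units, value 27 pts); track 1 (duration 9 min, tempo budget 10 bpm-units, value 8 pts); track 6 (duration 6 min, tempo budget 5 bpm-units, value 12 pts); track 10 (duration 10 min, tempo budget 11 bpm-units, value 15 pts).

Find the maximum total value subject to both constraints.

Feasible sets respecting both limits:
- track 8+track 6: duration 10, tempo budget 15, value 39
- track 4+track 6: duration 8, tempo budget 16, value 33
- track 8: duration 4, tempo budget 10, value 27
- track 4: duration 2, tempo budget 11, value 21
Best: 39 pts.

39 pts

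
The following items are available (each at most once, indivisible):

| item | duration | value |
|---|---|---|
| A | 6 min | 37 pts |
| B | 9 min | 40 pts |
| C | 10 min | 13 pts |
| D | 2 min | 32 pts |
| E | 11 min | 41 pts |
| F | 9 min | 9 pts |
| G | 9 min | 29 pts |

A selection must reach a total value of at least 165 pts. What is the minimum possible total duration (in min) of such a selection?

Subsets with value ≥ 165, sorted by total duration:
- A+B+D+E+G: duration 37, value 179
- A+B+D+E+F+G: duration 46, value 188
Minimum duration: 37 min.

37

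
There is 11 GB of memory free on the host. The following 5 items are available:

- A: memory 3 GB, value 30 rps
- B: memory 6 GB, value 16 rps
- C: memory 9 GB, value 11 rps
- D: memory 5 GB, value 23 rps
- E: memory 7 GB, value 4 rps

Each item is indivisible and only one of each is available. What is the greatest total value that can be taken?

53 rps

Check high-value combinations within 11 GB:
- A+D: memory 3+5=8, value 30+23=53
- A+B: memory 3+6=9, value 30+16=46
- B+D: memory 6+5=11, value 16+23=39
Best: 53 rps.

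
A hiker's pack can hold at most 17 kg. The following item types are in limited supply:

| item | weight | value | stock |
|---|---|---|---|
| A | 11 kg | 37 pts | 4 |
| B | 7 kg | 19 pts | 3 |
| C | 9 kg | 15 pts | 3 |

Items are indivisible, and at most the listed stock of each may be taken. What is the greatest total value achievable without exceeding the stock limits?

38 pts

Top feasible selections:
- 2×B: weight 14, value 38
- 1×A: weight 11, value 37
- 1×B + 1×C: weight 16, value 34
Best: 38 pts.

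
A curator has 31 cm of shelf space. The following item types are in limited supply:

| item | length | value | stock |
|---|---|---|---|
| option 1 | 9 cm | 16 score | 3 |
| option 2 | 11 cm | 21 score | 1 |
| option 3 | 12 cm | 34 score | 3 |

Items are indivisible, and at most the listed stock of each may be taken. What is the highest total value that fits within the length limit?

Top feasible selections:
- 2×option 3: length 24, value 68
- 2×option 1 + 1×option 3: length 30, value 66
- 1×option 2 + 1×option 3: length 23, value 55
- 2×option 1 + 1×option 2: length 29, value 53
Best: 68 score.

68 score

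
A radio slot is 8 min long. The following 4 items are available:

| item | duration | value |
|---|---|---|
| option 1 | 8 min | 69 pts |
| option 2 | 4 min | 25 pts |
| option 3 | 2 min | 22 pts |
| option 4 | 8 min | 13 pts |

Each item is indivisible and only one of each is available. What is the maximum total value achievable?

Check high-value combinations within 8 min:
- option 1: duration 8, value 69
- option 2+option 3: duration 4+2=6, value 25+22=47
- option 2: duration 4, value 25
- option 3: duration 2, value 22
Best: 69 pts.

69 pts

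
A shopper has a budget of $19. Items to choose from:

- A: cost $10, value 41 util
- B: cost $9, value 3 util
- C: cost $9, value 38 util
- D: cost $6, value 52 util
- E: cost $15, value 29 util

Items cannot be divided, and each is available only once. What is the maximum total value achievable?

Check high-value combinations within $19:
- A+D: cost 10+6=16, value 41+52=93
- C+D: cost 9+6=15, value 38+52=90
- A+C: cost 10+9=19, value 41+38=79
- B+D: cost 9+6=15, value 3+52=55
Best: 93 util.

93 util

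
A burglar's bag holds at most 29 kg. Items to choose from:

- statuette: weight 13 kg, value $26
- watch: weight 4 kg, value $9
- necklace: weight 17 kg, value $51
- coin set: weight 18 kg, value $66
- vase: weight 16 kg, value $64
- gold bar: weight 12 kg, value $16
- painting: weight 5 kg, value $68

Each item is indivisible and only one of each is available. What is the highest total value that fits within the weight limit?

$143

Check high-value combinations within 29 kg:
- watch+coin set+painting: weight 4+18+5=27, value 9+66+68=143
- watch+vase+painting: weight 4+16+5=25, value 9+64+68=141
- coin set+painting: weight 18+5=23, value 66+68=134
Best: $143.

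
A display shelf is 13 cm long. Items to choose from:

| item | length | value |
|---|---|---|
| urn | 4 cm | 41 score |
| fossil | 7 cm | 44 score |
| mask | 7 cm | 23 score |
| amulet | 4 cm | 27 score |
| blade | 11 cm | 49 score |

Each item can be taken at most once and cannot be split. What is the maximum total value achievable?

Check high-value combinations within 13 cm:
- urn+fossil: length 4+7=11, value 41+44=85
- fossil+amulet: length 7+4=11, value 44+27=71
- urn+amulet: length 4+4=8, value 41+27=68
- urn+mask: length 4+7=11, value 41+23=64
- mask+amulet: length 7+4=11, value 23+27=50
Best: 85 score.

85 score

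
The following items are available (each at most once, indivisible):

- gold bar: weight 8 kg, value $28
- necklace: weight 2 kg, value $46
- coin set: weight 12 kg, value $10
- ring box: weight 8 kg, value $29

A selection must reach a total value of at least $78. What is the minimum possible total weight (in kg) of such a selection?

Subsets with value ≥ 78, sorted by total weight:
- gold bar+necklace+ring box: weight 18, value 103
- necklace+coin set+ring box: weight 22, value 85
Minimum weight: 18 kg.

18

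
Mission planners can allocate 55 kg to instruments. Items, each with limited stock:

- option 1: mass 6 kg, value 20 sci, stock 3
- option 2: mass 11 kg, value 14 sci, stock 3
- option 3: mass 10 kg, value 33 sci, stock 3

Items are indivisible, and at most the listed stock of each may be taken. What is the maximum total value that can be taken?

159 sci

Top feasible selections:
- 3×option 1 + 3×option 3: mass 48, value 159
- 2×option 1 + 1×option 2 + 3×option 3: mass 53, value 153
- 3×option 1 + 1×option 2 + 2×option 3: mass 49, value 140
Best: 159 sci.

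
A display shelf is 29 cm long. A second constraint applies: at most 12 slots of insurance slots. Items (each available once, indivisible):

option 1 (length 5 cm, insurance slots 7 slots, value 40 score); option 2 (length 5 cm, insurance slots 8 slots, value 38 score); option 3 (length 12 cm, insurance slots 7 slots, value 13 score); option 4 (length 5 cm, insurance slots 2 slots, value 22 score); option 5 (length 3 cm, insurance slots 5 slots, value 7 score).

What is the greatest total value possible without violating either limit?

Feasible sets respecting both limits:
- option 1+option 4: length 10, insurance slots 9, value 62
- option 2+option 4: length 10, insurance slots 10, value 60
- option 1+option 5: length 8, insurance slots 12, value 47
- option 1: length 5, insurance slots 7, value 40
Best: 62 score.

62 score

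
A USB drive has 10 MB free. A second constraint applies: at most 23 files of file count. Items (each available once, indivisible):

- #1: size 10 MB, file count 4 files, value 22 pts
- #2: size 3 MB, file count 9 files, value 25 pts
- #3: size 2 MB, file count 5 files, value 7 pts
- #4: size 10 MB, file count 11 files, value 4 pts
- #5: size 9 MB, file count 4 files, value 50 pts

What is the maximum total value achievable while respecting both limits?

Feasible sets respecting both limits:
- #5: size 9, file count 4, value 50
- #2+#3: size 5, file count 14, value 32
- #2: size 3, file count 9, value 25
Best: 50 pts.

50 pts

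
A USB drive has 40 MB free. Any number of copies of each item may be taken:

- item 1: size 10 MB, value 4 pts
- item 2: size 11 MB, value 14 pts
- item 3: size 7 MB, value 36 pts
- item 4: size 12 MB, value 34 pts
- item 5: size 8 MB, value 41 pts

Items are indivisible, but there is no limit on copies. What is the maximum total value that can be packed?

205 pts

Best value-per-unit is item 3 at 36/7; filling with it alone gives 5×36 = 180.
Optimal mix: 5×item 5 → size 40, value 205.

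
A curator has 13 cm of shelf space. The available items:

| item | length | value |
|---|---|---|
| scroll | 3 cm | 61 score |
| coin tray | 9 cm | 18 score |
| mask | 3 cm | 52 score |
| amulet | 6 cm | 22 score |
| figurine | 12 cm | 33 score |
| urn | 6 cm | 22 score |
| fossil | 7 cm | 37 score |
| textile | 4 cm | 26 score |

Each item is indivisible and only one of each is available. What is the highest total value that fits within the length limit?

Check high-value combinations within 13 cm:
- scroll+mask+fossil: length 3+3+7=13, value 61+52+37=150
- scroll+mask+textile: length 3+3+4=10, value 61+52+26=139
- scroll+mask+amulet: length 3+3+6=12, value 61+52+22=135
- scroll+mask+urn: length 3+3+6=12, value 61+52+22=135
Best: 150 score.

150 score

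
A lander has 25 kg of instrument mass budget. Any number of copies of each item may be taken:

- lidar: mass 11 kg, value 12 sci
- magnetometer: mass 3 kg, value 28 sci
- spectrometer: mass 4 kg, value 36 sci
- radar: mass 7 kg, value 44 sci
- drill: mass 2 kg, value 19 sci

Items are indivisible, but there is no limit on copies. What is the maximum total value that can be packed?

237 sci

Best value-per-unit is drill at 19/2; filling with it alone gives 12×19 = 228.
Optimal mix: 1×magnetometer + 11×drill → mass 25, value 237.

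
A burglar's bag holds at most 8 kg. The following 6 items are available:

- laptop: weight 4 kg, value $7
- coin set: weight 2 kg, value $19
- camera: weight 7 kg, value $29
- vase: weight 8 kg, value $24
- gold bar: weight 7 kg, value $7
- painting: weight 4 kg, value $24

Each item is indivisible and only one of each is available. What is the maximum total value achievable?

Check high-value combinations within 8 kg:
- coin set+painting: weight 2+4=6, value 19+24=43
- laptop+painting: weight 4+4=8, value 7+24=31
- camera: weight 7, value 29
Best: $43.

$43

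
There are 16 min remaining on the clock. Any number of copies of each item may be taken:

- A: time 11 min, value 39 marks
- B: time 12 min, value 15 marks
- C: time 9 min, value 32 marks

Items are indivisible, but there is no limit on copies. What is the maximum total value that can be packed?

39 marks

Best value-per-unit is C at 32/9; filling with it alone gives 1×32 = 32.
Optimal mix: 1×A → time 11, value 39.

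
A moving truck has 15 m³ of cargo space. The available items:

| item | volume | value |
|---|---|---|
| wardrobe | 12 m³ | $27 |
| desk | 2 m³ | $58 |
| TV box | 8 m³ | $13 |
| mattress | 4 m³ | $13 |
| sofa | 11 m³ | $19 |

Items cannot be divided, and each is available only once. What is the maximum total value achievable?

$85

Check high-value combinations within 15 m³:
- wardrobe+desk: volume 12+2=14, value 27+58=85
- desk+TV box+mattress: volume 2+8+4=14, value 58+13+13=84
- desk+sofa: volume 2+11=13, value 58+19=77
Best: $85.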